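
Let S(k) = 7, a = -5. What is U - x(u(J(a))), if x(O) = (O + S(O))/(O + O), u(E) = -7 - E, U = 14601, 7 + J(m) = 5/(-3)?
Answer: 72992/5 ≈ 14598.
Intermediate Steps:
J(m) = -26/3 (J(m) = -7 + 5/(-3) = -7 + 5*(-1/3) = -7 - 5/3 = -26/3)
x(O) = (7 + O)/(2*O) (x(O) = (O + 7)/(O + O) = (7 + O)/((2*O)) = (7 + O)*(1/(2*O)) = (7 + O)/(2*O))
U - x(u(J(a))) = 14601 - (7 + (-7 - 1*(-26/3)))/(2*(-7 - 1*(-26/3))) = 14601 - (7 + (-7 + 26/3))/(2*(-7 + 26/3)) = 14601 - (7 + 5/3)/(2*5/3) = 14601 - 3*26/(2*5*3) = 14601 - 1*13/5 = 14601 - 13/5 = 72992/5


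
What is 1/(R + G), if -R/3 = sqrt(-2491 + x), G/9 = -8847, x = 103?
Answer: I/(3*(-26541*I + 2*sqrt(597))) ≈ -1.2559e-5 + 2.3124e-8*I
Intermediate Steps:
G = -79623 (G = 9*(-8847) = -79623)
R = -6*I*sqrt(597) (R = -3*sqrt(-2491 + 103) = -6*I*sqrt(597) ≈ -146.6*I)
1/(R + G) = 1/(-6*I*sqrt(597) - 79623) = 1/(-79623 - 6*I*sqrt(597))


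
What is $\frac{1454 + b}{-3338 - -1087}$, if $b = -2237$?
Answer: $\frac{783}{2251} \approx 0.34785$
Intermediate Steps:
$\frac{1454 + b}{-3338 - -1087} = \frac{1454 - 2237}{-3338 - -1087} = - \frac{783}{-3338 + \left(-790 + 1877\right)} = - \frac{783}{-3338 + 1087} = - \frac{783}{-2251} = \left(-783\right) \left(- \frac{1}{2251}\right) = \frac{783}{2251}$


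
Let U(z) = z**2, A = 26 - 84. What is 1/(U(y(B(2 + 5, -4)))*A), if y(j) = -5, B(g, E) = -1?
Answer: -1/1450 ≈ -0.00068966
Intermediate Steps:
A = -58
1/(U(y(B(2 + 5, -4)))*A) = 1/((-5)**2*(-58)) = 1/(25*(-58)) = 1/(-1450) = -1/1450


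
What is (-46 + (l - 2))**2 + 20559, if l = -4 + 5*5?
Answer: 21288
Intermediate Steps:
l = 21 (l = -4 + 25 = 21)
(-46 + (l - 2))**2 + 20559 = (-46 + (21 - 2))**2 + 20559 = (-46 + 19)**2 + 20559 = (-27)**2 + 20559 = 729 + 20559 = 21288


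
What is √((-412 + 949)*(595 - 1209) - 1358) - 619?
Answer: -619 + 2*I*√82769 ≈ -619.0 + 575.39*I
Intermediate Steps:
√((-412 + 949)*(595 - 1209) - 1358) - 619 = √(537*(-614) - 1358) - 619 = √(-329718 - 1358) - 619 = √(-331076) - 619 = 2*I*√82769 - 619 = -619 + 2*I*√82769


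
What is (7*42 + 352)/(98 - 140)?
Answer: -323/21 ≈ -15.381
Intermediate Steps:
(7*42 + 352)/(98 - 140) = (294 + 352)/(-42) = 646*(-1/42) = -323/21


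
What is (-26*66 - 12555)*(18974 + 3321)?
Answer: -318171945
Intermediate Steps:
(-26*66 - 12555)*(18974 + 3321) = (-1716 - 12555)*22295 = -14271*22295 = -318171945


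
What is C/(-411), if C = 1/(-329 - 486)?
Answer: 1/334965 ≈ 2.9854e-6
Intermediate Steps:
C = -1/815 (C = 1/(-815) = -1/815 ≈ -0.0012270)
C/(-411) = -1/815/(-411) = -1/815*(-1/411) = 1/334965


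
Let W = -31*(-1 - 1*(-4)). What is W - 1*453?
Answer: -546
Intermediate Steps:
W = -93 (W = -31*(-1 + 4) = -31*3 = -93)
W - 1*453 = -93 - 1*453 = -93 - 453 = -546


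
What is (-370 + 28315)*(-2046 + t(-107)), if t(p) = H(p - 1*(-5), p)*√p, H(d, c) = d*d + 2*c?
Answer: -57175470 + 284759550*I*√107 ≈ -5.7175e+7 + 2.9456e+9*I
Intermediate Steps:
H(d, c) = d² + 2*c
t(p) = √p*((5 + p)² + 2*p) (t(p) = ((p - 1*(-5))² + 2*p)*√p = ((p + 5)² + 2*p)*√p = ((5 + p)² + 2*p)*√p = √p*((5 + p)² + 2*p))
(-370 + 28315)*(-2046 + t(-107)) = (-370 + 28315)*(-2046 + √(-107)*((5 - 107)² + 2*(-107))) = 27945*(-2046 + (I*√107)*((-102)² - 214)) = 27945*(-2046 + (I*√107)*(10404 - 214)) = 27945*(-2046 + (I*√107)*10190) = 27945*(-2046 + 10190*I*√107) = -57175470 + 284759550*I*√107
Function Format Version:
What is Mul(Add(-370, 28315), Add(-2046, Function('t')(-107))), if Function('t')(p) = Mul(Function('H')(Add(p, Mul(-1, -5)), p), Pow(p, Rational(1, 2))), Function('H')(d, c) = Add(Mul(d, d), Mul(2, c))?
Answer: Add(-57175470, Mul(284759550, I, Pow(107, Rational(1, 2)))) ≈ Add(-5.7175e+7, Mul(2.9456e+9, I))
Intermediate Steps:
Function('H')(d, c) = Add(Pow(d, 2), Mul(2, c))
Function('t')(p) = Mul(Pow(p, Rational(1, 2)), Add(Pow(Add(5, p), 2), Mul(2, p))) (Function('t')(p) = Mul(Add(Pow(Add(p, Mul(-1, -5)), 2), Mul(2, p)), Pow(p, Rational(1, 2))) = Mul(Add(Pow(Add(p, 5), 2), Mul(2, p)), Pow(p, Rational(1, 2))) = Mul(Add(Pow(Add(5, p), 2), Mul(2, p)), Pow(p, Rational(1, 2))) = Mul(Pow(p, Rational(1, 2)), Add(Pow(Add(5, p), 2), Mul(2, p))))
Mul(Add(-370, 28315), Add(-2046, Function('t')(-107))) = Mul(Add(-370, 28315), Add(-2046, Mul(Pow(-107, Rational(1, 2)), Add(Pow(Add(5, -107), 2), Mul(2, -107))))) = Mul(27945, Add(-2046, Mul(Mul(I, Pow(107, Rational(1, 2))), Add(Pow(-102, 2), -214)))) = Mul(27945, Add(-2046, Mul(Mul(I, Pow(107, Rational(1, 2))), Add(10404, -214)))) = Mul(27945, Add(-2046, Mul(Mul(I, Pow(107, Rational(1, 2))), 10190))) = Mul(27945, Add(-2046, Mul(10190, I, Pow(107, Rational(1, 2))))) = Add(-57175470, Mul(284759550, I, Pow(107, Rational(1, 2))))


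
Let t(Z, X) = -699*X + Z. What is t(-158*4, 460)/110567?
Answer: -322172/110567 ≈ -2.9138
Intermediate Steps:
t(Z, X) = Z - 699*X
t(-158*4, 460)/110567 = (-158*4 - 699*460)/110567 = (-632 - 321540)*(1/110567) = -322172*1/110567 = -322172/110567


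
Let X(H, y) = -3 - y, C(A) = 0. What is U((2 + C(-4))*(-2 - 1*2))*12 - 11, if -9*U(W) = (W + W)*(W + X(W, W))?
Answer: -75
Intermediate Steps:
U(W) = 2*W/3 (U(W) = -(W + W)*(W + (-3 - W))/9 = -2*W*(-3)/9 = -(-2)*W/3 = 2*W/3)
U((2 + C(-4))*(-2 - 1*2))*12 - 11 = (2*((2 + 0)*(-2 - 1*2))/3)*12 - 11 = (2*(2*(-2 - 2))/3)*12 - 11 = (2*(2*(-4))/3)*12 - 11 = ((⅔)*(-8))*12 - 11 = -16/3*12 - 11 = -64 - 11 = -75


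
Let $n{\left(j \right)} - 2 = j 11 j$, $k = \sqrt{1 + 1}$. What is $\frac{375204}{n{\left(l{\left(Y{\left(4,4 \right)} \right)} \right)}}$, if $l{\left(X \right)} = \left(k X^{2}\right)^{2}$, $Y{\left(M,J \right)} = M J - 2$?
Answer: $\frac{187602}{32467359233} \approx 5.7782 \cdot 10^{-6}$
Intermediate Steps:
$Y{\left(M,J \right)} = -2 + J M$ ($Y{\left(M,J \right)} = J M - 2 = -2 + J M$)
$k = \sqrt{2} \approx 1.4142$
$l{\left(X \right)} = 2 X^{4}$ ($l{\left(X \right)} = \left(\sqrt{2} X^{2}\right)^{2} = 2 X^{4}$)
$n{\left(j \right)} = 2 + 11 j^{2}$ ($n{\left(j \right)} = 2 + j 11 j = 2 + 11 j j = 2 + 11 j^{2}$)
$\frac{375204}{n{\left(l{\left(Y{\left(4,4 \right)} \right)} \right)}} = \frac{375204}{2 + 11 \left(2 \left(-2 + 4 \cdot 4\right)^{4}\right)^{2}} = \frac{375204}{2 + 11 \left(2 \left(-2 + 16\right)^{4}\right)^{2}} = \frac{375204}{2 + 11 \left(2 \cdot 14^{4}\right)^{2}} = \frac{375204}{2 + 11 \left(2 \cdot 38416\right)^{2}} = \frac{375204}{2 + 11 \cdot 76832^{2}} = \frac{375204}{2 + 11 \cdot 5903156224} = \frac{375204}{2 + 64934718464} = \frac{375204}{64934718466} = 375204 \cdot \frac{1}{64934718466} = \frac{187602}{32467359233}$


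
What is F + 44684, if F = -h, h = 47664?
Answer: -2980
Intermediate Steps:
F = -47664 (F = -1*47664 = -47664)
F + 44684 = -47664 + 44684 = -2980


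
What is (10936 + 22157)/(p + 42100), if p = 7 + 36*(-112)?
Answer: 33093/38075 ≈ 0.86915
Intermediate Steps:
p = -4025 (p = 7 - 4032 = -4025)
(10936 + 22157)/(p + 42100) = (10936 + 22157)/(-4025 + 42100) = 33093/38075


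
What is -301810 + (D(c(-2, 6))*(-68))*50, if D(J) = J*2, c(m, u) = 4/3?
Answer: -932630/3 ≈ -3.1088e+5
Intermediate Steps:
c(m, u) = 4/3 (c(m, u) = 4*(1/3) = 4/3)
D(J) = 2*J
-301810 + (D(c(-2, 6))*(-68))*50 = -301810 + ((2*(4/3))*(-68))*50 = -301810 + ((8/3)*(-68))*50 = -301810 - 544/3*50 = -301810 - 27200/3 = -932630/3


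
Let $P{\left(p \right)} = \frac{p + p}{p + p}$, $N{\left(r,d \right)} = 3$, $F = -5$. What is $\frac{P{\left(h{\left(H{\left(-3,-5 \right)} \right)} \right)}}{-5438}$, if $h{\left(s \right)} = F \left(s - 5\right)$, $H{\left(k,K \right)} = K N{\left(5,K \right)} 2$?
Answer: $- \frac{1}{5438} \approx -0.00018389$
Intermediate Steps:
$H{\left(k,K \right)} = 6 K$ ($H{\left(k,K \right)} = K 3 \cdot 2 = 3 K 2 = 6 K$)
$h{\left(s \right)} = 25 - 5 s$ ($h{\left(s \right)} = - 5 \left(s - 5\right) = - 5 \left(-5 + s\right) = 25 - 5 s$)
$P{\left(p \right)} = 1$ ($P{\left(p \right)} = \frac{2 p}{2 p} = 2 p \frac{1}{2 p} = 1$)
$\frac{P{\left(h{\left(H{\left(-3,-5 \right)} \right)} \right)}}{-5438} = 1 \frac{1}{-5438} = 1 \left(- \frac{1}{5438}\right) = - \frac{1}{5438}$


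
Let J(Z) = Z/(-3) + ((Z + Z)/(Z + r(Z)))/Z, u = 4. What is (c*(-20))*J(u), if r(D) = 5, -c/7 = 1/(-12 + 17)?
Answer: -280/9 ≈ -31.111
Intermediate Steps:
c = -7/5 (c = -7/(-12 + 17) = -7/5 ≈ -1.4000)
J(Z) = 2/(5 + Z) - Z/3 (J(Z) = Z/(-3) + ((Z + Z)/(Z + 5))/Z = Z*(-⅓) + ((2*Z)/(5 + Z))/Z = -Z/3 + (2*Z/(5 + Z))/Z = -Z/3 + 2/(5 + Z) = 2/(5 + Z) - Z/3)
(c*(-20))*J(u) = (-7/5*(-20))*((6 - 1*4² - 5*4)/(3*(5 + 4))) = 28*((⅓)*(6 - 1*16 - 20)/9) = 28*((⅓)*(⅑)*(6 - 16 - 20)) = 28*((⅓)*(⅑)*(-30)) = 28*(-10/9) = -280/9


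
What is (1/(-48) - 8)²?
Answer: 148225/2304 ≈ 64.334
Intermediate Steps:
(1/(-48) - 8)² = (-1/48 - 8)² = (-385/48)² = 148225/2304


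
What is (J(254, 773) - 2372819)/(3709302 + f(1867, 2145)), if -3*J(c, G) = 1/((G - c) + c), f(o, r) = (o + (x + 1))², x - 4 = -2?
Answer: -2751283631/8355591219 ≈ -0.32927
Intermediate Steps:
x = 2 (x = 4 - 2 = 2)
f(o, r) = (3 + o)² (f(o, r) = (o + (2 + 1))² = (o + 3)² = (3 + o)²)
J(c, G) = -1/(3*G) (J(c, G) = -1/(3*((G - c) + c)) = -1/(3*G))
(J(254, 773) - 2372819)/(3709302 + f(1867, 2145)) = (-⅓/773 - 2372819)/(3709302 + (3 + 1867)²) = (-⅓*1/773 - 2372819)/(3709302 + 1870²) = (-1/2319 - 2372819)/(3709302 + 3496900) = -5502567262/2319/7206202 = -5502567262/2319*1/7206202 = -2751283631/8355591219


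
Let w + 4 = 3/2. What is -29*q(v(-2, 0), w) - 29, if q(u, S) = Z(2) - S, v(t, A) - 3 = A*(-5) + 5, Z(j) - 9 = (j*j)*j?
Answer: -1189/2 ≈ -594.50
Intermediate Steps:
Z(j) = 9 + j³ (Z(j) = 9 + (j*j)*j = 9 + j²*j = 9 + j³)
v(t, A) = 8 - 5*A (v(t, A) = 3 + (A*(-5) + 5) = 3 + (-5*A + 5) = 3 + (5 - 5*A) = 8 - 5*A)
w = -5/2 (w = -4 + 3/2 = -5/2 ≈ -2.5000)
q(u, S) = 17 - S (q(u, S) = (9 + 2³) - S = (9 + 8) - S = 17 - S)
-29*q(v(-2, 0), w) - 29 = -29*(17 - 1*(-5/2)) - 29 = -29*(17 + 5/2) - 29 = -29*39/2 - 29 = -1131/2 - 29 = -1189/2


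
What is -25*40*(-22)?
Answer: 22000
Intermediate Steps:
-25*40*(-22) = -1000*(-22) = 22000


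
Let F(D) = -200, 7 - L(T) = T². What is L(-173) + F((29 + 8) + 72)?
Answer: -30122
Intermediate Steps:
L(T) = 7 - T²
L(-173) + F((29 + 8) + 72) = (7 - 1*(-173)²) - 200 = (7 - 1*29929) - 200 = (7 - 29929) - 200 = -29922 - 200 = -30122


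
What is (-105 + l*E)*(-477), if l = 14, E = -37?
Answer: 297171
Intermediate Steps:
(-105 + l*E)*(-477) = (-105 + 14*(-37))*(-477) = (-105 - 518)*(-477) = -623*(-477) = 297171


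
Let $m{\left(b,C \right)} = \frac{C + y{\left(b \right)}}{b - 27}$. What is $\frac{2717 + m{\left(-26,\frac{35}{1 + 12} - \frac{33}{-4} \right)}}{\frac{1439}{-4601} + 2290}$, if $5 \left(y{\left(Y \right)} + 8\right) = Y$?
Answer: $\frac{172265337047}{145170246780} \approx 1.1866$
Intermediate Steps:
$y{\left(Y \right)} = -8 + \frac{Y}{5}$
$m{\left(b,C \right)} = \frac{-8 + C + \frac{b}{5}}{-27 + b}$ ($m{\left(b,C \right)} = \frac{C + \left(-8 + \frac{b}{5}\right)}{b - 27} = \frac{-8 + C + \frac{b}{5}}{-27 + b}$)
$\frac{2717 + m{\left(-26,\frac{35}{1 + 12} - \frac{33}{-4} \right)}}{\frac{1439}{-4601} + 2290} = \frac{2717 + \frac{-8 + \left(\frac{35}{1 + 12} - \frac{33}{-4}\right) + \frac{1}{5} \left(-26\right)}{-27 - 26}}{\frac{1439}{-4601} + 2290} = \frac{2717 + \frac{-8 + \left(\frac{35}{13} - - \frac{33}{4}\right) - \frac{26}{5}}{-53}}{1439 \left(- \frac{1}{4601}\right) + 2290} = \frac{2717 - \frac{-8 + \left(35 \cdot \frac{1}{13} + \frac{33}{4}\right) - \frac{26}{5}}{53}}{- \frac{1439}{4601} + 2290} = \frac{2717 - \frac{-8 + \left(\frac{35}{13} + \frac{33}{4}\right) - \frac{26}{5}}{53}}{\frac{10534851}{4601}} = \left(2717 - \frac{-8 + \frac{569}{52} - \frac{26}{5}}{53}\right) \frac{4601}{10534851} = \left(2717 - - \frac{587}{13780}\right) \frac{4601}{10534851} = \left(2717 + \frac{587}{13780}\right) \frac{4601}{10534851} = \frac{37440847}{13780} \cdot \frac{4601}{10534851} = \frac{172265337047}{145170246780}$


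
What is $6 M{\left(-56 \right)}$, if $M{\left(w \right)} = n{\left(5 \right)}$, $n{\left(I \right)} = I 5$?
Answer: $150$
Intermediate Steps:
$n{\left(I \right)} = 5 I$
$M{\left(w \right)} = 25$ ($M{\left(w \right)} = 5 \cdot 5 = 25$)
$6 M{\left(-56 \right)} = 6 \cdot 25 = 150$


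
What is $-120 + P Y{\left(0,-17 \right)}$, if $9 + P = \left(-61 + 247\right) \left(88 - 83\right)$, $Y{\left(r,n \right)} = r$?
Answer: $-120$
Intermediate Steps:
$P = 921$ ($P = -9 + \left(-61 + 247\right) \left(88 - 83\right) = -9 + 186 \cdot 5 = -9 + 930 = 921$)
$-120 + P Y{\left(0,-17 \right)} = -120 + 921 \cdot 0 = -120 + 0 = -120$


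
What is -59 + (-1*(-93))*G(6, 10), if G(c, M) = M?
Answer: 871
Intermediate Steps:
-59 + (-1*(-93))*G(6, 10) = -59 - 1*(-93)*10 = -59 + 93*10 = -59 + 930 = 871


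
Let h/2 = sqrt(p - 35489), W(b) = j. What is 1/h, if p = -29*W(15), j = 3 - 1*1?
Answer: -I*sqrt(123)/4182 ≈ -0.002652*I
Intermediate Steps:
j = 2 (j = 3 - 1 = 2)
W(b) = 2
p = -58 (p = -29*2 = -58)
h = 34*I*sqrt(123) (h = 2*sqrt(-58 - 35489) = 2*sqrt(-35547) = 2*(17*I*sqrt(123)) = 34*I*sqrt(123) ≈ 377.08*I)
1/h = 1/(34*I*sqrt(123)) = -I*sqrt(123)/4182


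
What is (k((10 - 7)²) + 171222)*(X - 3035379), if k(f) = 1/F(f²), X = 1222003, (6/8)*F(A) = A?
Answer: -8383226821088/27 ≈ -3.1049e+11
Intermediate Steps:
F(A) = 4*A/3
k(f) = 3/(4*f²) (k(f) = 1/(4*f²/3) = 3/(4*f²))
(k((10 - 7)²) + 171222)*(X - 3035379) = (3/(4*((10 - 7)²)²) + 171222)*(1222003 - 3035379) = (3/(4*(3²)²) + 171222)*(-1813376) = ((¾)/9² + 171222)*(-1813376) = ((¾)*(1/81) + 171222)*(-1813376) = (1/108 + 171222)*(-1813376) = (18491977/108)*(-1813376) = -8383226821088/27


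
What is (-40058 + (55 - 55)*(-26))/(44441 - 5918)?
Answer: -40058/38523 ≈ -1.0398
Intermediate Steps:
(-40058 + (55 - 55)*(-26))/(44441 - 5918) = (-40058 + 0*(-26))/38523 = (-40058 + 0)*(1/38523) = -40058*1/38523 = -40058/38523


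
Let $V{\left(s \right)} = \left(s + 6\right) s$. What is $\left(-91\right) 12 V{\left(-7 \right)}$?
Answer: $-7644$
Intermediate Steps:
$V{\left(s \right)} = s \left(6 + s\right)$ ($V{\left(s \right)} = \left(6 + s\right) s = s \left(6 + s\right)$)
$\left(-91\right) 12 V{\left(-7 \right)} = \left(-91\right) 12 \left(- 7 \left(6 - 7\right)\right) = - 1092 \left(\left(-7\right) \left(-1\right)\right) = \left(-1092\right) 7 = -7644$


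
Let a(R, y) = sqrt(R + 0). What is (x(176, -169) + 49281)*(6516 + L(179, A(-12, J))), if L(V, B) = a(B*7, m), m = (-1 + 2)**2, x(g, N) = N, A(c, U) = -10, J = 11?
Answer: 320013792 + 49112*I*sqrt(70) ≈ 3.2001e+8 + 4.109e+5*I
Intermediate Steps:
m = 1 (m = 1**2 = 1)
a(R, y) = sqrt(R)
L(V, B) = sqrt(7)*sqrt(B) (L(V, B) = sqrt(B*7) = sqrt(7*B) = sqrt(7)*sqrt(B))
(x(176, -169) + 49281)*(6516 + L(179, A(-12, J))) = (-169 + 49281)*(6516 + sqrt(7)*sqrt(-10)) = 49112*(6516 + sqrt(7)*(I*sqrt(10))) = 49112*(6516 + I*sqrt(70)) = 320013792 + 49112*I*sqrt(70)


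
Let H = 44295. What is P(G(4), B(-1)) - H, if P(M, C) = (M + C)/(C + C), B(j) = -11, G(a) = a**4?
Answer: -974735/22 ≈ -44306.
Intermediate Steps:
P(M, C) = (C + M)/(2*C) (P(M, C) = (C + M)/((2*C)) = (C + M)*(1/(2*C)) = (C + M)/(2*C))
P(G(4), B(-1)) - H = (1/2)*(-11 + 4**4)/(-11) - 1*44295 = (1/2)*(-1/11)*(-11 + 256) - 44295 = (1/2)*(-1/11)*245 - 44295 = -245/22 - 44295 = -974735/22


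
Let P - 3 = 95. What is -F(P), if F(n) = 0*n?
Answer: 0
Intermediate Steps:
P = 98 (P = 3 + 95 = 98)
F(n) = 0
-F(P) = -1*0 = 0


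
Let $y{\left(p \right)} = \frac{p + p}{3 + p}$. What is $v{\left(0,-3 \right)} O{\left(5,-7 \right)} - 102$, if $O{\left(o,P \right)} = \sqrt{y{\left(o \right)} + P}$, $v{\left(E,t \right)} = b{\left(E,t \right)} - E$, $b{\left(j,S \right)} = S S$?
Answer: $-102 + \frac{9 i \sqrt{23}}{2} \approx -102.0 + 21.581 i$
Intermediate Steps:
$b{\left(j,S \right)} = S^{2}$
$v{\left(E,t \right)} = t^{2} - E$
$y{\left(p \right)} = \frac{2 p}{3 + p}$
$O{\left(o,P \right)} = \sqrt{P + \frac{2 o}{3 + o}}$ ($O{\left(o,P \right)} = \sqrt{\frac{2 o}{3 + o} + P} = \sqrt{P + \frac{2 o}{3 + o}}$)
$v{\left(0,-3 \right)} O{\left(5,-7 \right)} - 102 = \left(\left(-3\right)^{2} - 0\right) \sqrt{\frac{2 \cdot 5 - 7 \left(3 + 5\right)}{3 + 5}} - 102 = \left(9 + 0\right) \sqrt{\frac{10 - 56}{8}} - 102 = 9 \sqrt{\frac{10 - 56}{8}} - 102 = 9 \sqrt{\frac{1}{8} \left(-46\right)} - 102 = 9 \sqrt{- \frac{23}{4}} - 102 = 9 \frac{i \sqrt{23}}{2} - 102 = \frac{9 i \sqrt{23}}{2} - 102 = -102 + \frac{9 i \sqrt{23}}{2}$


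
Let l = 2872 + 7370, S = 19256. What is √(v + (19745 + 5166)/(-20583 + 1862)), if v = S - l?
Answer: √3158722871943/18721 ≈ 94.935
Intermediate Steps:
l = 10242
v = 9014 (v = 19256 - 1*10242 = 19256 - 10242 = 9014)
√(v + (19745 + 5166)/(-20583 + 1862)) = √(9014 + (19745 + 5166)/(-20583 + 1862)) = √(9014 + 24911/(-18721)) = √(9014 + 24911*(-1/18721)) = √(9014 - 24911/18721) = √(168726183/18721) = √3158722871943/18721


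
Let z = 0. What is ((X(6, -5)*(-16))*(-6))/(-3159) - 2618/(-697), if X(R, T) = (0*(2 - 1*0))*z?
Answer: 154/41 ≈ 3.7561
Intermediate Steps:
X(R, T) = 0 (X(R, T) = (0*(2 - 1*0))*0 = (0*(2 + 0))*0 = (0*2)*0 = 0*0 = 0)
((X(6, -5)*(-16))*(-6))/(-3159) - 2618/(-697) = ((0*(-16))*(-6))/(-3159) - 2618/(-697) = (0*(-6))*(-1/3159) - 2618*(-1/697) = 0*(-1/3159) + 154/41 = 0 + 154/41 = 154/41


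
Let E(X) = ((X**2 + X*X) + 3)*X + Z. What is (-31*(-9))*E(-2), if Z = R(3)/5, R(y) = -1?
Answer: -30969/5 ≈ -6193.8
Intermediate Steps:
Z = -1/5 ≈ -0.20000
E(X) = -1/5 + X*(3 + 2*X**2) (E(X) = ((X**2 + X*X) + 3)*X - 1/5 = ((X**2 + X**2) + 3)*X - 1/5 = (2*X**2 + 3)*X - 1/5 = (3 + 2*X**2)*X - 1/5 = X*(3 + 2*X**2) - 1/5 = -1/5 + X*(3 + 2*X**2))
(-31*(-9))*E(-2) = (-31*(-9))*(-1/5 + 2*(-2)**3 + 3*(-2)) = 279*(-1/5 + 2*(-8) - 6) = 279*(-1/5 - 16 - 6) = 279*(-111/5) = -30969/5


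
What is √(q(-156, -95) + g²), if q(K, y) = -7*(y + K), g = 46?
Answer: √3873 ≈ 62.233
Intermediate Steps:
q(K, y) = -7*K - 7*y (q(K, y) = -7*(K + y) = -7*K - 7*y)
√(q(-156, -95) + g²) = √((-7*(-156) - 7*(-95)) + 46²) = √((1092 + 665) + 2116) = √(1757 + 2116) = √3873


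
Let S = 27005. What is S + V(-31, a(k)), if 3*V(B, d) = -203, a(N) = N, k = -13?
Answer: 80812/3 ≈ 26937.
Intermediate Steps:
V(B, d) = -203/3 (V(B, d) = (⅓)*(-203) = -203/3)
S + V(-31, a(k)) = 27005 - 203/3 = 80812/3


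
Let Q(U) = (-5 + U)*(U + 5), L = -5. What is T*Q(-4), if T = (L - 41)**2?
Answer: -19044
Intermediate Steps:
Q(U) = (-5 + U)*(5 + U)
T = 2116 (T = (-5 - 41)**2 = (-46)**2 = 2116)
T*Q(-4) = 2116*(-25 + (-4)**2) = 2116*(-25 + 16) = 2116*(-9) = -19044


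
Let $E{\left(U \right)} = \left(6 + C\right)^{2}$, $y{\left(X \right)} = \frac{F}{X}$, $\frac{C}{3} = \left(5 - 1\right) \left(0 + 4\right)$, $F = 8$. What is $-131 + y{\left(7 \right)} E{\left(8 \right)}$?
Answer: $\frac{22411}{7} \approx 3201.6$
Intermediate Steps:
$C = 48$ ($C = 3 \left(5 - 1\right) \left(0 + 4\right) = 3 \cdot 4 \cdot 4 = 3 \cdot 16 = 48$)
$y{\left(X \right)} = \frac{8}{X}$
$E{\left(U \right)} = 2916$ ($E{\left(U \right)} = \left(6 + 48\right)^{2} = 54^{2} = 2916$)
$-131 + y{\left(7 \right)} E{\left(8 \right)} = -131 + \frac{8}{7} \cdot 2916 = -131 + \frac{23328}{7} = \frac{22411}{7}$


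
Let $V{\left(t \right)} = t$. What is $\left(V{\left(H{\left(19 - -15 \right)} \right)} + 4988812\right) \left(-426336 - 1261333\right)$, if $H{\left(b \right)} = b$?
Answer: $-8419520739974$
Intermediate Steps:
$\left(V{\left(H{\left(19 - -15 \right)} \right)} + 4988812\right) \left(-426336 - 1261333\right) = \left(\left(19 - -15\right) + 4988812\right) \left(-426336 - 1261333\right) = \left(\left(19 + 15\right) + 4988812\right) \left(-1687669\right) = \left(34 + 4988812\right) \left(-1687669\right) = 4988846 \left(-1687669\right) = -8419520739974$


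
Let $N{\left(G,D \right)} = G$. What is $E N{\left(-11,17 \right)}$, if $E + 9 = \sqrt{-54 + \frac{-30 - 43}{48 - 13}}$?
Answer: $99 - \frac{11 i \sqrt{68705}}{35} \approx 99.0 - 82.379 i$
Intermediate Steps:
$E = -9 + \frac{i \sqrt{68705}}{35}$ ($E = -9 + \sqrt{-54 + \frac{-30 - 43}{48 - 13}} = -9 + \sqrt{-54 - \frac{73}{35}} = -9 + \sqrt{- \frac{1963}{35}} = -9 + \frac{i \sqrt{68705}}{35} \approx -9.0 + 7.489 i$)
$E N{\left(-11,17 \right)} = \left(-9 + \frac{i \sqrt{68705}}{35}\right) \left(-11\right) = 99 - \frac{11 i \sqrt{68705}}{35}$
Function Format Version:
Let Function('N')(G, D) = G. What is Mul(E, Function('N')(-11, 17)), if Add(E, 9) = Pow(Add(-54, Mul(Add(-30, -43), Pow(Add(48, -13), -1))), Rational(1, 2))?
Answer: Add(99, Mul(Rational(-11, 35), I, Pow(68705, Rational(1, 2)))) ≈ Add(99.000, Mul(-82.379, I))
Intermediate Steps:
E = Add(-9, Mul(Rational(1, 35), I, Pow(68705, Rational(1, 2)))) (E = Add(-9, Pow(Add(-54, Mul(Add(-30, -43), Pow(Add(48, -13), -1))), Rational(1, 2))) = Add(-9, Pow(Add(-54, Mul(-73, Pow(35, -1))), Rational(1, 2))) = Add(-9, Pow(Add(-54, Mul(-73, Rational(1, 35))), Rational(1, 2))) = Add(-9, Pow(Add(-54, Rational(-73, 35)), Rational(1, 2))) = Add(-9, Pow(Rational(-1963, 35), Rational(1, 2))) = Add(-9, Mul(Rational(1, 35), I, Pow(68705, Rational(1, 2)))) ≈ Add(-9.0000, Mul(7.4890, I)))
Mul(E, Function('N')(-11, 17)) = Mul(Add(-9, Mul(Rational(1, 35), I, Pow(68705, Rational(1, 2)))), -11) = Add(99, Mul(Rational(-11, 35), I, Pow(68705, Rational(1, 2))))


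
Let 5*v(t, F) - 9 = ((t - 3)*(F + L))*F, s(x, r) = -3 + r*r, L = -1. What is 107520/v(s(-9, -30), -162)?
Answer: 179200/7868991 ≈ 0.022773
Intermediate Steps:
s(x, r) = -3 + r²
v(t, F) = 9/5 + F*(-1 + F)*(-3 + t)/5 (v(t, F) = 9/5 + (((t - 3)*(F - 1))*F)/5 = 9/5 + (((-3 + t)*(-1 + F))*F)/5 = 9/5 + (((-1 + F)*(-3 + t))*F)/5 = 9/5 + (F*(-1 + F)*(-3 + t))/5 = 9/5 + F*(-1 + F)*(-3 + t)/5)
107520/v(s(-9, -30), -162) = 107520/(9/5 - ⅗*(-162)² + (⅗)*(-162) - ⅕*(-162)*(-3 + (-30)²) + (⅕)*(-3 + (-30)²)*(-162)²) = 107520/(9/5 - ⅗*26244 - 486/5 - ⅕*(-162)*(-3 + 900) + (⅕)*(-3 + 900)*26244) = 107520/(9/5 - 78732/5 - 486/5 - ⅕*(-162)*897 + (⅕)*897*26244) = 107520/(9/5 - 78732/5 - 486/5 + 145314/5 + 23540868/5) = 107520/(23606973/5) = 107520*(5/23606973) = 179200/7868991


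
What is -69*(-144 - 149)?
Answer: 20217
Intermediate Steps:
-69*(-144 - 149) = -69*(-293) = 20217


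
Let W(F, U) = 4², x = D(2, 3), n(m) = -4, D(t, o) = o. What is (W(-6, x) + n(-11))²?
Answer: 144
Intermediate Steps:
x = 3
W(F, U) = 16
(W(-6, x) + n(-11))² = (16 - 4)² = 12² = 144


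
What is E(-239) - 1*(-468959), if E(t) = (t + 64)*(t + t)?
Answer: 552609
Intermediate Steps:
E(t) = 2*t*(64 + t) (E(t) = (64 + t)*(2*t) = 2*t*(64 + t))
E(-239) - 1*(-468959) = 2*(-239)*(64 - 239) - 1*(-468959) = 2*(-239)*(-175) + 468959 = 83650 + 468959 = 552609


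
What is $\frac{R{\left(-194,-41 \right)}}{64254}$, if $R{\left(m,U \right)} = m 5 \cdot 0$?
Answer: $0$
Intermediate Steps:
$R{\left(m,U \right)} = 0$ ($R{\left(m,U \right)} = 5 m 0 = 0$)
$\frac{R{\left(-194,-41 \right)}}{64254} = \frac{0}{64254} = 0 \cdot \frac{1}{64254} = 0$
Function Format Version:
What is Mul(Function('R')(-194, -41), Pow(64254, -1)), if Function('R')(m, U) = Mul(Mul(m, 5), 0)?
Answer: 0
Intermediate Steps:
Function('R')(m, U) = 0 (Function('R')(m, U) = Mul(Mul(5, m), 0) = 0)
Mul(Function('R')(-194, -41), Pow(64254, -1)) = Mul(0, Pow(64254, -1)) = Mul(0, Rational(1, 64254)) = 0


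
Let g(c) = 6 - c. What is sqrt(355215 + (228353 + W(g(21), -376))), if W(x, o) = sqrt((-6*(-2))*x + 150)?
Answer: sqrt(583568 + I*sqrt(30)) ≈ 763.92 + 0.004*I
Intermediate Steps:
W(x, o) = sqrt(150 + 12*x) (W(x, o) = sqrt(12*x + 150) = sqrt(150 + 12*x))
sqrt(355215 + (228353 + W(g(21), -376))) = sqrt(355215 + (228353 + sqrt(150 + 12*(6 - 1*21)))) = sqrt(355215 + (228353 + sqrt(150 + 12*(6 - 21)))) = sqrt(355215 + (228353 + sqrt(150 + 12*(-15)))) = sqrt(355215 + (228353 + sqrt(150 - 180))) = sqrt(355215 + (228353 + sqrt(-30))) = sqrt(355215 + (228353 + I*sqrt(30))) = sqrt(583568 + I*sqrt(30))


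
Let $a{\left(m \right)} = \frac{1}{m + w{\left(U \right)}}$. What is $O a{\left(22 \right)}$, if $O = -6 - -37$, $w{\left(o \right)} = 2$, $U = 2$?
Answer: $\frac{31}{24} \approx 1.2917$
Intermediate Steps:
$a{\left(m \right)} = \frac{1}{2 + m}$ ($a{\left(m \right)} = \frac{1}{m + 2} = \frac{1}{2 + m}$)
$O = 31$ ($O = -6 + 37 = 31$)
$O a{\left(22 \right)} = \frac{31}{2 + 22} = \frac{31}{24}$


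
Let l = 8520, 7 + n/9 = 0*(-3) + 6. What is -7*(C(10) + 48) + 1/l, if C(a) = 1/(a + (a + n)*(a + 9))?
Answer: -83078491/247080 ≈ -336.24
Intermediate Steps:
n = -9 (n = -63 + 9*(0*(-3) + 6) = -63 + 9*(0 + 6) = -63 + 9*6 = -63 + 54 = -9)
C(a) = 1/(a + (-9 + a)*(9 + a)) (C(a) = 1/(a + (a - 9)*(a + 9)) = 1/(a + (-9 + a)*(9 + a)))
-7*(C(10) + 48) + 1/l = -7*(1/(-81 + 10 + 10²) + 48) + 1/8520 = -7*(1/(-81 + 10 + 100) + 48) + 1/8520 = -7*(1/29 + 48) + 1/8520 = -7*1393/29 + 1/8520 = -9751/29 + 1/8520 = -83078491/247080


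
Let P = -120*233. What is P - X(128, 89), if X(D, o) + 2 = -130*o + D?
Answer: -16516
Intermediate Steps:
X(D, o) = -2 + D - 130*o (X(D, o) = -2 + (-130*o + D) = -2 + (D - 130*o) = -2 + D - 130*o)
P = -27960
P - X(128, 89) = -27960 - (-2 + 128 - 130*89) = -27960 - (-2 + 128 - 11570) = -27960 - 1*(-11444) = -27960 + 11444 = -16516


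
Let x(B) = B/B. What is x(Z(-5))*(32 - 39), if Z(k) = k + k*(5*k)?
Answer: -7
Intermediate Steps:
Z(k) = k + 5*k²
x(B) = 1
x(Z(-5))*(32 - 39) = 1*(32 - 39) = 1*(-7) = -7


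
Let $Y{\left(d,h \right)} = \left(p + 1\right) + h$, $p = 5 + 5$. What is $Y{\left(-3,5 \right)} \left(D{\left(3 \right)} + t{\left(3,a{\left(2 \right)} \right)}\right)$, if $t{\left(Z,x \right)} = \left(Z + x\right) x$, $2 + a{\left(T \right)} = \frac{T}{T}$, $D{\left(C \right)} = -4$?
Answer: $-96$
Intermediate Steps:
$p = 10$
$a{\left(T \right)} = -1$ ($a{\left(T \right)} = -2 + \frac{T}{T} = -2 + 1 = -1$)
$Y{\left(d,h \right)} = 11 + h$ ($Y{\left(d,h \right)} = \left(10 + 1\right) + h = 11 + h$)
$t{\left(Z,x \right)} = x \left(Z + x\right)$
$Y{\left(-3,5 \right)} \left(D{\left(3 \right)} + t{\left(3,a{\left(2 \right)} \right)}\right) = \left(11 + 5\right) \left(-4 - \left(3 - 1\right)\right) = 16 \left(-4 - 2\right) = 16 \left(-6\right) = -96$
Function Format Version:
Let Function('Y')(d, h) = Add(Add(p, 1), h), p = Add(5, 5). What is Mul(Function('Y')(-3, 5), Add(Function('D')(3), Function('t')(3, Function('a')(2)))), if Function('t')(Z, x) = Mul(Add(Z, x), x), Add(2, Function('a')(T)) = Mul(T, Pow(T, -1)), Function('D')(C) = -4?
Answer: -96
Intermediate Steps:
p = 10
Function('a')(T) = -1 (Function('a')(T) = Add(-2, Mul(T, Pow(T, -1))) = Add(-2, 1) = -1)
Function('Y')(d, h) = Add(11, h) (Function('Y')(d, h) = Add(Add(10, 1), h) = Add(11, h))
Function('t')(Z, x) = Mul(x, Add(Z, x))
Mul(Function('Y')(-3, 5), Add(Function('D')(3), Function('t')(3, Function('a')(2)))) = Mul(Add(11, 5), Add(-4, Mul(-1, Add(3, -1)))) = Mul(16, Add(-4, Mul(-1, 2))) = Mul(16, Add(-4, -2)) = Mul(16, -6) = -96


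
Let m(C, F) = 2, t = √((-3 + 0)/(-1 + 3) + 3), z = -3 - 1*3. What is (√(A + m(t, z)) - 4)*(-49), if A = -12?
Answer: 196 - 49*I*√10 ≈ 196.0 - 154.95*I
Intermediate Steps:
z = -6 (z = -3 - 3 = -6)
t = √6/2 (t = √(-3/2 + 3) = √(3/2) = √6/2 ≈ 1.2247)
(√(A + m(t, z)) - 4)*(-49) = (√(-12 + 2) - 4)*(-49) = (√(-10) - 4)*(-49) = (I*√10 - 4)*(-49) = (-4 + I*√10)*(-49) = 196 - 49*I*√10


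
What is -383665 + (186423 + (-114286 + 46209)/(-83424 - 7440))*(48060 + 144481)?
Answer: 3261457099355449/90864 ≈ 3.5894e+10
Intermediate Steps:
-383665 + (186423 + (-114286 + 46209)/(-83424 - 7440))*(48060 + 144481) = -383665 + (186423 - 68077/(-90864))*192541 = -383665 + (186423 - 68077*(-1/90864))*192541 = -383665 + (186423 + 68077/90864)*192541 = -383665 + (16939207549/90864)*192541 = -383665 + 3261491960692009/90864 = 3261457099355449/90864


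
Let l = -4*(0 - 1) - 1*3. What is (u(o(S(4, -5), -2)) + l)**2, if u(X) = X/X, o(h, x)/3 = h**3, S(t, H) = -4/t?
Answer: 4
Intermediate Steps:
o(h, x) = 3*h**3
u(X) = 1
l = 1 (l = -4*(-1) - 3 = 4 - 3 = 1)
(u(o(S(4, -5), -2)) + l)**2 = (1 + 1)**2 = 2**2 = 4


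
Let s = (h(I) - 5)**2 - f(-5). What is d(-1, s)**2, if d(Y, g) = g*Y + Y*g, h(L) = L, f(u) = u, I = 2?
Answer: 784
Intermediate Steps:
s = 14 (s = (2 - 5)**2 - 1*(-5) = (-3)**2 + 5 = 9 + 5 = 14)
d(Y, g) = 2*Y*g (d(Y, g) = Y*g + Y*g = 2*Y*g)
d(-1, s)**2 = (2*(-1)*14)**2 = (-28)**2 = 784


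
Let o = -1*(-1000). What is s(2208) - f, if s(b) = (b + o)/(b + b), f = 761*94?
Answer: -39486367/552 ≈ -71533.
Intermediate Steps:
o = 1000
f = 71534
s(b) = (1000 + b)/(2*b) (s(b) = (b + 1000)/(b + b) = (1000 + b)/((2*b)) = (1000 + b)*(1/(2*b)) = (1000 + b)/(2*b))
s(2208) - f = (1/2)*(1000 + 2208)/2208 - 1*71534 = (1/2)*(1/2208)*3208 - 71534 = 401/552 - 71534 = -39486367/552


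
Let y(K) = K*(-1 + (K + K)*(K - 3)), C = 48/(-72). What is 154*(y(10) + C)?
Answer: 641872/3 ≈ 2.1396e+5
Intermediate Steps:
C = -⅔ (C = 48*(-1/72) = -⅔ ≈ -0.66667)
y(K) = K*(-1 + 2*K*(-3 + K)) (y(K) = K*(-1 + (2*K)*(-3 + K)) = K*(-1 + 2*K*(-3 + K)))
154*(y(10) + C) = 154*(10*(-1 - 6*10 + 2*10²) - ⅔) = 154*(10*(-1 - 60 + 2*100) - ⅔) = 154*(10*(-1 - 60 + 200) - ⅔) = 154*(10*139 - ⅔) = 154*(1390 - ⅔) = 154*(4168/3) = 641872/3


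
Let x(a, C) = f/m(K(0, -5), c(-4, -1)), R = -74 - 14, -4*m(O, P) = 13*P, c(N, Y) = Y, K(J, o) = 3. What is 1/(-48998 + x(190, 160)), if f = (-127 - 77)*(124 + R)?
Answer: -13/666350 ≈ -1.9509e-5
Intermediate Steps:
m(O, P) = -13*P/4
R = -88
f = -7344 (f = (-127 - 77)*(124 - 88) = -204*36 = -7344)
x(a, C) = -29376/13 (x(a, C) = -7344/((-13/4*(-1))) = -7344/13/4 = -7344*4/13 = -29376/13)
1/(-48998 + x(190, 160)) = 1/(-48998 - 29376/13) = 1/(-666350/13) = -13/666350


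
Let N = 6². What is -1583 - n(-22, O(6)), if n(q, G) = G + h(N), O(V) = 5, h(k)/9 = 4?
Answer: -1624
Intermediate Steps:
N = 36
h(k) = 36 (h(k) = 9*4 = 36)
n(q, G) = 36 + G (n(q, G) = G + 36 = 36 + G)
-1583 - n(-22, O(6)) = -1583 - (36 + 5) = -1583 - 1*41 = -1583 - 41 = -1624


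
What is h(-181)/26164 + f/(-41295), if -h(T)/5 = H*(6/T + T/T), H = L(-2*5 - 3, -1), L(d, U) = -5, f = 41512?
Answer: -196407048583/195560070780 ≈ -1.0043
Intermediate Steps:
H = -5
h(T) = 25 + 150/T (h(T) = -(-25)*(6/T + T/T) = -(-25)*(6/T + 1) = -(-25)*(1 + 6/T) = -5*(-5 - 30/T) = 25 + 150/T)
h(-181)/26164 + f/(-41295) = (25 + 150/(-181))/26164 + 41512/(-41295) = (25 + 150*(-1/181))*(1/26164) + 41512*(-1/41295) = (25 - 150/181)*(1/26164) - 41512/41295 = (4375/181)*(1/26164) - 41512/41295 = 4375/4735684 - 41512/41295 = -196407048583/195560070780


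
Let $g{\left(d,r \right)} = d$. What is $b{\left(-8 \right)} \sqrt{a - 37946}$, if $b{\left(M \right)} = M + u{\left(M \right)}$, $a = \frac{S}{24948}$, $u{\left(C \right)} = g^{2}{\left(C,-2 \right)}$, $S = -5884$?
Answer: $\frac{8 i \sqrt{18223641821}}{99} \approx 10909.0 i$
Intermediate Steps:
$u{\left(C \right)} = C^{2}$
$a = - \frac{1471}{6237}$ ($a = - \frac{5884}{24948} = \left(-5884\right) \frac{1}{24948} = - \frac{1471}{6237} \approx -0.23585$)
$b{\left(M \right)} = M + M^{2}$
$b{\left(-8 \right)} \sqrt{a - 37946} = - 8 \left(1 - 8\right) \sqrt{- \frac{1471}{6237} - 37946} = \left(-8\right) \left(-7\right) \sqrt{- \frac{236670673}{6237}} = 56 \frac{i \sqrt{18223641821}}{693} = \frac{8 i \sqrt{18223641821}}{99}$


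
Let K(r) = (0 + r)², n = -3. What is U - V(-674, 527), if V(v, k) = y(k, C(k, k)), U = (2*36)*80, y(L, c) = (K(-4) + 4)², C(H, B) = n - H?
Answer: 5360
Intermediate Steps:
K(r) = r²
C(H, B) = -3 - H
y(L, c) = 400 (y(L, c) = ((-4)² + 4)² = (16 + 4)² = 20² = 400)
U = 5760 (U = 72*80 = 5760)
V(v, k) = 400
U - V(-674, 527) = 5760 - 1*400 = 5760 - 400 = 5360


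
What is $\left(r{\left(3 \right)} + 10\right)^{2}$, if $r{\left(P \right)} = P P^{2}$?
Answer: $1369$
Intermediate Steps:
$r{\left(P \right)} = P^{3}$
$\left(r{\left(3 \right)} + 10\right)^{2} = \left(3^{3} + 10\right)^{2} = \left(27 + 10\right)^{2} = 37^{2} = 1369$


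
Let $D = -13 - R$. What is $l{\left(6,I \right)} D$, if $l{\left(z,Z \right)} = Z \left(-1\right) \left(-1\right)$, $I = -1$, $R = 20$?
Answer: $33$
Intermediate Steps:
$l{\left(z,Z \right)} = Z$ ($l{\left(z,Z \right)} = - Z \left(-1\right) = Z$)
$D = -33$ ($D = -13 - 20 = -33$)
$l{\left(6,I \right)} D = \left(-1\right) \left(-33\right) = 33$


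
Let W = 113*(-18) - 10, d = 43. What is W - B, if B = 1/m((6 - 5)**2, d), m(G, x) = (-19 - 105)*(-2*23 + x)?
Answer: -760369/372 ≈ -2044.0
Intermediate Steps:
m(G, x) = 5704 - 124*x (m(G, x) = -124*(-46 + x) = 5704 - 124*x)
W = -2044 (W = -2034 - 10 = -2044)
B = 1/372 (B = 1/(5704 - 124*43) = 1/(5704 - 5332) = 1/372 ≈ 0.0026882)
W - B = -2044 - 1*1/372 = -2044 - 1/372 = -760369/372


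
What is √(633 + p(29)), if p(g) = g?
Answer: √662 ≈ 25.729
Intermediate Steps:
√(633 + p(29)) = √(633 + 29) = √662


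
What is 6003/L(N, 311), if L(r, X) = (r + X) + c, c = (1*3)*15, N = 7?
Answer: 2001/121 ≈ 16.537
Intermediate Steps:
c = 45 (c = 3*15 = 45)
L(r, X) = 45 + X + r (L(r, X) = (r + X) + 45 = (X + r) + 45 = 45 + X + r)
6003/L(N, 311) = 6003/(45 + 311 + 7) = 6003/363 = 6003*(1/363) = 2001/121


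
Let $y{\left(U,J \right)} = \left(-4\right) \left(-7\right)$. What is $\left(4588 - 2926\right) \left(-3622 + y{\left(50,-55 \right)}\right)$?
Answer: $-5973228$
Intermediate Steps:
$y{\left(U,J \right)} = 28$
$\left(4588 - 2926\right) \left(-3622 + y{\left(50,-55 \right)}\right) = \left(4588 - 2926\right) \left(-3622 + 28\right) = 1662 \left(-3594\right) = -5973228$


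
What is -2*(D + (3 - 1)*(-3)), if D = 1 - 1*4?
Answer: 18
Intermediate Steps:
D = -3 (D = 1 - 4 = -3)
-2*(D + (3 - 1)*(-3)) = -2*(-3 + (3 - 1)*(-3)) = -2*(-3 + 2*(-3)) = -2*(-3 - 6) = -2*(-9) = 18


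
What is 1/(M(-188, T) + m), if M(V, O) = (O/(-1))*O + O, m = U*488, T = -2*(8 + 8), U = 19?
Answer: 1/8216 ≈ 0.00012171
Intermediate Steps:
T = -32 (T = -2*16 = -32)
m = 9272 (m = 19*488 = 9272)
M(V, O) = O - O² (M(V, O) = (O*(-1))*O + O = (-O)*O + O = -O² + O = O - O²)
1/(M(-188, T) + m) = 1/(-32*(1 - 1*(-32)) + 9272) = 1/(-32*(1 + 32) + 9272) = 1/(-32*33 + 9272) = 1/(-1056 + 9272) = 1/8216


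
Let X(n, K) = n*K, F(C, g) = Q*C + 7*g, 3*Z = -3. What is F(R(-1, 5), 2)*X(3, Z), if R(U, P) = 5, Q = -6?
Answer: 48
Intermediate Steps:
Z = -1 (Z = (⅓)*(-3) = -1)
F(C, g) = -6*C + 7*g
X(n, K) = K*n
F(R(-1, 5), 2)*X(3, Z) = (-6*5 + 7*2)*(-1*3) = (-30 + 14)*(-3) = -16*(-3) = 48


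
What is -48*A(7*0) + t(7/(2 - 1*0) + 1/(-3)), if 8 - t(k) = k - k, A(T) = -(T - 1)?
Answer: -40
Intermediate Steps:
A(T) = 1 - T (A(T) = -(-1 + T) = 1 - T)
t(k) = 8 (t(k) = 8 - (k - k) = 8 - 1*0 = 8 + 0 = 8)
-48*A(7*0) + t(7/(2 - 1*0) + 1/(-3)) = -48*(1 - 7*0) + 8 = -48*(1 - 1*0) + 8 = -48*(1 + 0) + 8 = -48*1 + 8 = -48 + 8 = -40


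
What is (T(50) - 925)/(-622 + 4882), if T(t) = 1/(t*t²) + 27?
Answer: -112249999/532500000 ≈ -0.21080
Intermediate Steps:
T(t) = 27 + t⁻³ (T(t) = 1/(t³) + 27 = t⁻³ + 27 = 27 + t⁻³)
(T(50) - 925)/(-622 + 4882) = ((27 + 50⁻³) - 925)/(-622 + 4882) = ((27 + 1/125000) - 925)/4260 = (3375001/125000 - 925)*(1/4260) = -112249999/125000*1/4260 = -112249999/532500000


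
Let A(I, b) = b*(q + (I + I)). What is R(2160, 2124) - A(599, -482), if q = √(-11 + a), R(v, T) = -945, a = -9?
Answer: 576491 + 964*I*√5 ≈ 5.7649e+5 + 2155.6*I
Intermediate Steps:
q = 2*I*√5 (q = √(-11 - 9) = √(-20) = 2*I*√5 ≈ 4.4721*I)
A(I, b) = b*(2*I + 2*I*√5) (A(I, b) = b*(2*I*√5 + (I + I)) = b*(2*I*√5 + 2*I) = b*(2*I + 2*I*√5))
R(2160, 2124) - A(599, -482) = -945 - 2*(-482)*(599 + I*√5) = -945 - (-577436 - 964*I*√5) = -945 + (577436 + 964*I*√5) = 576491 + 964*I*√5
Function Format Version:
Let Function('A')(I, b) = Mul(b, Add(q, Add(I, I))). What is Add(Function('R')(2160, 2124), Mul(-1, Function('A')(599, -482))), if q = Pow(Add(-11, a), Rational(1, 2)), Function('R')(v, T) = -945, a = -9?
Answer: Add(576491, Mul(964, I, Pow(5, Rational(1, 2)))) ≈ Add(5.7649e+5, Mul(2155.6, I))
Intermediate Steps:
q = Mul(2, I, Pow(5, Rational(1, 2))) (q = Pow(Add(-11, -9), Rational(1, 2)) = Pow(-20, Rational(1, 2)) = Mul(2, I, Pow(5, Rational(1, 2))) ≈ Mul(4.4721, I))
Function('A')(I, b) = Mul(b, Add(Mul(2, I), Mul(2, I, Pow(5, Rational(1, 2))))) (Function('A')(I, b) = Mul(b, Add(Mul(2, I, Pow(5, Rational(1, 2))), Add(I, I))) = Mul(b, Add(Mul(2, I, Pow(5, Rational(1, 2))), Mul(2, I))) = Mul(b, Add(Mul(2, I), Mul(2, I, Pow(5, Rational(1, 2))))))
Add(Function('R')(2160, 2124), Mul(-1, Function('A')(599, -482))) = Add(-945, Mul(-1, Mul(2, -482, Add(599, Mul(I, Pow(5, Rational(1, 2))))))) = Add(-945, Mul(-1, Add(-577436, Mul(-964, I, Pow(5, Rational(1, 2)))))) = Add(-945, Add(577436, Mul(964, I, Pow(5, Rational(1, 2))))) = Add(576491, Mul(964, I, Pow(5, Rational(1, 2))))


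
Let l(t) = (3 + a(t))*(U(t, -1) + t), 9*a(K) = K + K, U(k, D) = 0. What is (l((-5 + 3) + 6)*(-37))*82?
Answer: -424760/9 ≈ -47196.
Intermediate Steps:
a(K) = 2*K/9 (a(K) = (K + K)/9 = (2*K)/9 = 2*K/9)
l(t) = t*(3 + 2*t/9) (l(t) = (3 + 2*t/9)*(0 + t) = (3 + 2*t/9)*t = t*(3 + 2*t/9))
(l((-5 + 3) + 6)*(-37))*82 = ((((-5 + 3) + 6)*(27 + 2*((-5 + 3) + 6))/9)*(-37))*82 = (((-2 + 6)*(27 + 2*(-2 + 6))/9)*(-37))*82 = (((⅑)*4*(27 + 2*4))*(-37))*82 = (((⅑)*4*(27 + 8))*(-37))*82 = (((⅑)*4*35)*(-37))*82 = ((140/9)*(-37))*82 = -5180/9*82 = -424760/9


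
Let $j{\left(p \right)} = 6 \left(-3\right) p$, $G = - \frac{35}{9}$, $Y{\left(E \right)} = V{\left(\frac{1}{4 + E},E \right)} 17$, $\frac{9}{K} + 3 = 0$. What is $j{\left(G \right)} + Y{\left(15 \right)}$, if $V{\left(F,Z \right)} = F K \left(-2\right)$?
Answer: $\frac{1432}{19} \approx 75.368$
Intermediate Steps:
$K = -3$ ($K = \frac{9}{-3 + 0} = \frac{9}{-3} = 9 \left(- \frac{1}{3}\right) = -3$)
$V{\left(F,Z \right)} = 6 F$ ($V{\left(F,Z \right)} = F \left(-3\right) \left(-2\right) = - 3 F \left(-2\right) = 6 F$)
$Y{\left(E \right)} = \frac{102}{4 + E}$ ($Y{\left(E \right)} = \frac{6}{4 + E} 17 = \frac{102}{4 + E}$)
$G = - \frac{35}{9}$ ($G = \left(-35\right) \frac{1}{9} = - \frac{35}{9} \approx -3.8889$)
$j{\left(p \right)} = - 18 p$
$j{\left(G \right)} + Y{\left(15 \right)} = \left(-18\right) \left(- \frac{35}{9}\right) + \frac{102}{4 + 15} = 70 + \frac{102}{19} = \frac{1432}{19}$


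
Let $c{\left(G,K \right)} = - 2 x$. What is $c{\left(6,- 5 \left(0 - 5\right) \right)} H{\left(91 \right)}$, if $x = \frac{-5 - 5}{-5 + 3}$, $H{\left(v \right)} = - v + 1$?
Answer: $900$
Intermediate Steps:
$H{\left(v \right)} = 1 - v$
$x = 5$ ($x = - \frac{10}{-2} = \left(-10\right) \left(- \frac{1}{2}\right) = 5$)
$c{\left(G,K \right)} = -10$ ($c{\left(G,K \right)} = \left(-2\right) 5 = -10$)
$c{\left(6,- 5 \left(0 - 5\right) \right)} H{\left(91 \right)} = - 10 \left(1 - 91\right) = \left(-10\right) \left(-90\right) = 900$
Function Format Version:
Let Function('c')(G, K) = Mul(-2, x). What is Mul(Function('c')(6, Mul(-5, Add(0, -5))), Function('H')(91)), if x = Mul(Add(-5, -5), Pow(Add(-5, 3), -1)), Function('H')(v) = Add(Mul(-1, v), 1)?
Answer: 900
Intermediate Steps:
Function('H')(v) = Add(1, Mul(-1, v))
x = 5 (x = Mul(-10, Pow(-2, -1)) = Mul(-10, Rational(-1, 2)) = 5)
Function('c')(G, K) = -10 (Function('c')(G, K) = Mul(-2, 5) = -10)
Mul(Function('c')(6, Mul(-5, Add(0, -5))), Function('H')(91)) = Mul(-10, Add(1, Mul(-1, 91))) = Mul(-10, Add(1, -91)) = Mul(-10, -90) = 900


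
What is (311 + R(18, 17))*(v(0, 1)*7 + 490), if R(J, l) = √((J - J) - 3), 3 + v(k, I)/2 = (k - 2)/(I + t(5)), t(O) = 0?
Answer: 130620 + 420*I*√3 ≈ 1.3062e+5 + 727.46*I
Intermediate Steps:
v(k, I) = -6 + 2*(-2 + k)/I (v(k, I) = -6 + 2*((k - 2)/(I + 0)) = -6 + 2*((-2 + k)/I) = -6 + 2*(-2 + k)/I)
R(J, l) = I*√3 (R(J, l) = √(0 - 3) = √(-3) = I*√3)
(311 + R(18, 17))*(v(0, 1)*7 + 490) = (311 + I*√3)*((2*(-2 + 0 - 3*1)/1)*7 + 490) = (311 + I*√3)*((2*1*(-2 + 0 - 3))*7 + 490) = (311 + I*√3)*((2*1*(-5))*7 + 490) = (311 + I*√3)*(-10*7 + 490) = (311 + I*√3)*(-70 + 490) = (311 + I*√3)*420 = 130620 + 420*I*√3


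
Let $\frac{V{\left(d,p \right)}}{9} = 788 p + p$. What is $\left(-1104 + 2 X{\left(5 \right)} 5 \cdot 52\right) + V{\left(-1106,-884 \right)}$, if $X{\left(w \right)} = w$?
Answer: $-6275788$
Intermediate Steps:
$V{\left(d,p \right)} = 7101 p$ ($V{\left(d,p \right)} = 9 \left(788 p + p\right) = 9 \cdot 789 p = 7101 p$)
$\left(-1104 + 2 X{\left(5 \right)} 5 \cdot 52\right) + V{\left(-1106,-884 \right)} = \left(-1104 + 2 \cdot 5 \cdot 5 \cdot 52\right) + 7101 \left(-884\right) = \left(-1104 + 10 \cdot 260\right) - 6277284 = \left(-1104 + 2600\right) - 6277284 = 1496 - 6277284 = -6275788$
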